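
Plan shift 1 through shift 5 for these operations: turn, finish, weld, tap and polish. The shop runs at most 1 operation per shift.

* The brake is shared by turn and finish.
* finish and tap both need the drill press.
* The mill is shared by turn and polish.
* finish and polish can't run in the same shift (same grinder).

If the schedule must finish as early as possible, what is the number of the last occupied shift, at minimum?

With at most 1 per shift and 5 operations, at least 5 shifts are needed.
5 works (last occupied shift: shift 5): for example tap=shift 4, turn=shift 1, polish=shift 5, weld=shift 3, finish=shift 2.

5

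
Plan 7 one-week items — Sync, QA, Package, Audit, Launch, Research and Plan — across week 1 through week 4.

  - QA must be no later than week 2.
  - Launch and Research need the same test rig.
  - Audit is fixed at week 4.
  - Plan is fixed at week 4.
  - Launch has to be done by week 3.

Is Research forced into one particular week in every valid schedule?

No

Research can be week 1 (e.g. Sync in week 1, Research in week 1, Launch in week 2, Plan in week 4, Package in week 1, Audit in week 4, QA in week 1) or week 2 (e.g. Research in week 2, Sync in week 1, Launch in week 1, Plan in week 4, QA in week 1, Package in week 1, Audit in week 4).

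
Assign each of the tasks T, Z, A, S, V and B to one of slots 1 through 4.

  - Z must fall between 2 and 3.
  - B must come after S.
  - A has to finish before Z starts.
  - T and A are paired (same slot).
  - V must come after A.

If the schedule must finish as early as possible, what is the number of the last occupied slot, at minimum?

The precedence chain requires at least 2 distinct slots.
2 works (last occupied slot: 2): for example A=1, Z=2, B=2, T=1, S=1, V=2.

2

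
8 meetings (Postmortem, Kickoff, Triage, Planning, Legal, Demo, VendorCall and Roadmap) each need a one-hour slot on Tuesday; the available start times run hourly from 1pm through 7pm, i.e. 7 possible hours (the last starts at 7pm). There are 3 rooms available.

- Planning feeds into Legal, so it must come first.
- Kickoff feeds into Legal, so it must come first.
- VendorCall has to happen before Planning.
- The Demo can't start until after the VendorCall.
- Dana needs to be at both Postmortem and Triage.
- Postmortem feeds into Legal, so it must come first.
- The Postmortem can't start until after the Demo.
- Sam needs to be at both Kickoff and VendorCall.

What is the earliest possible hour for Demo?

2pm

Precedence pushes Demo to at least 2pm; downstream work caps Demo at 5pm.
Demo at 2pm is achievable: Demo=2pm; VendorCall=1pm; Planning=2pm; Kickoff=2pm; Legal=4pm; Triage=1pm; Roadmap=1pm; Postmortem=3pm.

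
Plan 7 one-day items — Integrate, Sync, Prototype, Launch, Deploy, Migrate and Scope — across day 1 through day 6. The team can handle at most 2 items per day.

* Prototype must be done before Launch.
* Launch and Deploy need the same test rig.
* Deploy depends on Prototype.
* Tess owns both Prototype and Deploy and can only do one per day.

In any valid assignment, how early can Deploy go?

Precedence pushes Deploy to at least day 2.
Deploy at day 2 is achievable: Migrate=day 3; Prototype=day 1; Integrate=day 1; Scope=day 4; Deploy=day 2; Sync=day 2; Launch=day 3.

day 2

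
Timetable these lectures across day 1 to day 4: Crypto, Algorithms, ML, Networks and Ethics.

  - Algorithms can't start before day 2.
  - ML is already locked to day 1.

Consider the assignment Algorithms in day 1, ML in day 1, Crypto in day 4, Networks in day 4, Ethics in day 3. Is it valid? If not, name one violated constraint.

ML is already locked to day 1 — holds.
Algorithms can't start before day 2 — violated.

No — it violates: Algorithms can't start before day 2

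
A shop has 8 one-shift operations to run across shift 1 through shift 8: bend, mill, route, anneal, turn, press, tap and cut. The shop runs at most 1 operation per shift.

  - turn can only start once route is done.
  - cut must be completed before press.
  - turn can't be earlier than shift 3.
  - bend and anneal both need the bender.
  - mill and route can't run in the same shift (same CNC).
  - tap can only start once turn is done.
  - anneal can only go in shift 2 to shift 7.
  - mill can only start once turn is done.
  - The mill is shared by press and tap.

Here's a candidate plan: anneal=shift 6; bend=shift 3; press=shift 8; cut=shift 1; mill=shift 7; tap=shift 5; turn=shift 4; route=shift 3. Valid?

Invalid. The shop runs at most 1 operation per shift.

anneal can only go in shift 2 to shift 7 — holds.
turn can't be earlier than shift 3 — holds.
turn can only start once route is done — holds.
cut must be completed before press — holds.
mill can only start once turn is done — holds.
mill and route can't run in the same shift (same CNC) — holds.
tap can only start once turn is done — holds.
bend and anneal both need the bender — holds.
The shop runs at most 1 operation per shift — violated.
The mill is shared by press and tap — holds.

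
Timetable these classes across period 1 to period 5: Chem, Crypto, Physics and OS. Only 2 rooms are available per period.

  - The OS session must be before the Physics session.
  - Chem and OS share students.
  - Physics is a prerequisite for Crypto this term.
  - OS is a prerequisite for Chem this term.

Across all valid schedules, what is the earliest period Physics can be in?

Precedence pushes Physics to at least period 2; downstream work caps Physics at period 4.
Physics at period 2 is achievable: Crypto -> period 3, Chem -> period 2, Physics -> period 2, OS -> period 1.

period 2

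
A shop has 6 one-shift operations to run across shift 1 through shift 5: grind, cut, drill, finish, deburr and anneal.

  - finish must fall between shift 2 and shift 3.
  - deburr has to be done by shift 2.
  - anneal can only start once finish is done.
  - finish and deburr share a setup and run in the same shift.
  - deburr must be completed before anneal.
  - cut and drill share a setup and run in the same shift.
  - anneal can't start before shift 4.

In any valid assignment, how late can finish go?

shift 2

Finish is available from shift 2; finish's own window allows nothing later than shift 3; finish must be in the same shift as deburr, which can't be after shift 2, so finish is at most shift 2.
finish at shift 2 is achievable: finish=shift 2, grind=shift 1, deburr=shift 2, cut=shift 1, drill=shift 1, anneal=shift 4.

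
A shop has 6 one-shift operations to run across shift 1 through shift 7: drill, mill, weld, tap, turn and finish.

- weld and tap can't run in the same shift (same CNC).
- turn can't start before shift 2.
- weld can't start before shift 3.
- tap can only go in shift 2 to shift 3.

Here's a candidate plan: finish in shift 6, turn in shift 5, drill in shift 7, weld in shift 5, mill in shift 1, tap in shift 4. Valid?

tap can only go in shift 2 to shift 3 — violated.
turn can't start before shift 2 — holds.
weld and tap can't run in the same shift (same CNC) — holds.
weld can't start before shift 3 — holds.

Invalid. tap can only go in shift 2 to shift 3.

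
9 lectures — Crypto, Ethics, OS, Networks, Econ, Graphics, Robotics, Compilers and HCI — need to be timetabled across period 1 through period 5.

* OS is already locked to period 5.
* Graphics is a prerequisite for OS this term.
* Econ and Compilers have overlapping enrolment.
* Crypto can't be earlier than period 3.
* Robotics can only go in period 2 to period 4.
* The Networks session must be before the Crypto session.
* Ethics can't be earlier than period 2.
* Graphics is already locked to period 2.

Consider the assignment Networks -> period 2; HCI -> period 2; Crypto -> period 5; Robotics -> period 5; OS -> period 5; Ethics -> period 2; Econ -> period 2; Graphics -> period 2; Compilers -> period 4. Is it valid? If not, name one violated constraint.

No. Robotics can only go in period 2 to period 4 is not satisfied.

Robotics can only go in period 2 to period 4 — violated.
Ethics can't be earlier than period 2 — holds.
Graphics is a prerequisite for OS this term — holds.
Crypto can't be earlier than period 3 — holds.
The Networks session must be before the Crypto session — holds.
OS is already locked to period 5 — holds.
Econ and Compilers have overlapping enrolment — holds.
Graphics is already locked to period 2 — holds.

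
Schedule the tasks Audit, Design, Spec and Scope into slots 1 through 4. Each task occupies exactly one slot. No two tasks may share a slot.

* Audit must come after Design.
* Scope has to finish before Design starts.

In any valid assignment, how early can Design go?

2

Precedence pushes Design to at least 2; downstream work caps Design at 3.
Design at 2 is achievable: Audit=3, Spec=4, Scope=1, Design=2.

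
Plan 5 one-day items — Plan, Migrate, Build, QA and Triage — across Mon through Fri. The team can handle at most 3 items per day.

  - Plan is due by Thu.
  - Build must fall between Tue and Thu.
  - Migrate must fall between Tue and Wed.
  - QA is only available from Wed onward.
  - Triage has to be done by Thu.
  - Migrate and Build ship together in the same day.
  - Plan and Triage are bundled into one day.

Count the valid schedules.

Splitting on Plan: it can be Mon (6), Tue (3), Wed (3), Thu (6). Listing each branch's schedules as (Migrate, Build, QA, Triage):
Plan=Mon: (Tue,Tue,Wed,Mon) (Tue,Tue,Thu,Mon) (Tue,Tue,Fri,Mon) (Wed,Wed,Wed,Mon) (Wed,Wed,Thu,Mon) (Wed,Wed,Fri,Mon) — 6.
Plan=Tue: (Wed,Wed,Wed,Tue) (Wed,Wed,Thu,Tue) (Wed,Wed,Fri,Tue) — 3.
Plan=Wed: (Tue,Tue,Wed,Wed) (Tue,Tue,Thu,Wed) (Tue,Tue,Fri,Wed) — 3.
Plan=Thu: (Tue,Tue,Wed,Thu) (Tue,Tue,Thu,Thu) (Tue,Tue,Fri,Thu) (Wed,Wed,Wed,Thu) (Wed,Wed,Thu,Thu) (Wed,Wed,Fri,Thu) — 6.
Summing: 6 + 3 + 3 + 6 = 18.

18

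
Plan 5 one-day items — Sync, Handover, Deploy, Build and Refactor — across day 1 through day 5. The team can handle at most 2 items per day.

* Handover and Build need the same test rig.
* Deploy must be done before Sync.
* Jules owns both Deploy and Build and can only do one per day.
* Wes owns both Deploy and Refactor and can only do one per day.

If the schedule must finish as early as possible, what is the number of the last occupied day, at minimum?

3

The precedence chain requires at least 2 distinct days.
With at most 2 per day and 5 tasks, at least 3 days are needed.
3 works (last occupied day: day 3): for example Deploy -> day 1; Refactor -> day 3; Build -> day 2; Sync -> day 2; Handover -> day 1.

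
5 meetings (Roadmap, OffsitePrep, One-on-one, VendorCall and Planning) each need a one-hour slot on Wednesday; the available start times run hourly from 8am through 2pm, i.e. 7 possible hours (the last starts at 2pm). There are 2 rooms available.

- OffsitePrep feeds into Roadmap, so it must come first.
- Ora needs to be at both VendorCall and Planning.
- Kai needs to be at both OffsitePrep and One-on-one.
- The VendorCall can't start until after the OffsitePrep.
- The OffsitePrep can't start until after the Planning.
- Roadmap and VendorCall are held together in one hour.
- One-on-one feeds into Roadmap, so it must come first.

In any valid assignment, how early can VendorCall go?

Precedence pushes VendorCall to at least 10am.
VendorCall at 10am is achievable: Roadmap=10am, VendorCall=10am, OffsitePrep=9am, Planning=8am, One-on-one=8am.

10am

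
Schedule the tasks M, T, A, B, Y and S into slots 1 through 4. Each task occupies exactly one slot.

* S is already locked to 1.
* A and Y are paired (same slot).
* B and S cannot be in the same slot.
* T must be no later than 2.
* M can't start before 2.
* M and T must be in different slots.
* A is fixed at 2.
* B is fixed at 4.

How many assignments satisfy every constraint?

5

Splitting on M: it can be 2 (1), 3 (2), 4 (2). Listing each branch's schedules as (T, A, B, Y, S):
M=2: (1,2,4,2,1) — 1.
M=3: (1,2,4,2,1) (2,2,4,2,1) — 2.
M=4: (1,2,4,2,1) (2,2,4,2,1) — 2.
Summing: 1 + 2 + 2 = 5.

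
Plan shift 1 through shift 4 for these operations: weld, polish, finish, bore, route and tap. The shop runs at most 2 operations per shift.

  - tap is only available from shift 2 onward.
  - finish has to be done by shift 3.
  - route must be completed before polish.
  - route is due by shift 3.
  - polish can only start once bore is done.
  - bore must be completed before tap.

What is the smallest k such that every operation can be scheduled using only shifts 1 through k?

The precedence chain requires at least 2 distinct shifts.
With at most 2 per shift and 6 operations, at least 3 shifts are needed.
3 works (last occupied shift: shift 3): for example polish=shift 2; tap=shift 2; bore=shift 1; weld=shift 3; finish=shift 3; route=shift 1.

3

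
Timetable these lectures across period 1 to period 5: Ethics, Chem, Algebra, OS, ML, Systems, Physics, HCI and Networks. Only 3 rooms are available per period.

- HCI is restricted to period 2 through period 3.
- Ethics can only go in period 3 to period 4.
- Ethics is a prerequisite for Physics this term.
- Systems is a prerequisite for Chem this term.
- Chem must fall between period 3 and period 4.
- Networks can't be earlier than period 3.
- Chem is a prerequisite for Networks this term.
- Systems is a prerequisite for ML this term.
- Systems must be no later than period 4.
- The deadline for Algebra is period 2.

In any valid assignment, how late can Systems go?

period 3

Systems's own window allows nothing later than period 4; downstream work caps Systems at period 3.
Systems at period 3 is achievable: ML -> period 4, Ethics -> period 3, OS -> period 1, HCI -> period 2, Systems -> period 3, Networks -> period 5, Physics -> period 4, Algebra -> period 1, Chem -> period 4.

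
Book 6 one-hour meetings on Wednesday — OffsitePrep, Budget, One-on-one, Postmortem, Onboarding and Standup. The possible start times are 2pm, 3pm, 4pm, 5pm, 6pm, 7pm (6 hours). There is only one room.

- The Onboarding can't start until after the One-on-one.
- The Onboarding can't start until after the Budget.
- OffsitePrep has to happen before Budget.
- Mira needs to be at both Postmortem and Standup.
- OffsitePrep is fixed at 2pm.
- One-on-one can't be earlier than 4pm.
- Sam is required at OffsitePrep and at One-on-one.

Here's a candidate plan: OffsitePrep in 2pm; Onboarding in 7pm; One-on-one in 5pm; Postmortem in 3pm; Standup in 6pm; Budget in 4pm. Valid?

Yes

There is only one room — holds.
Sam is required at OffsitePrep and at One-on-one — holds.
Mira needs to be at both Postmortem and Standup — holds.
The Onboarding can't start until after the One-on-one — holds.
The Onboarding can't start until after the Budget — holds.
OffsitePrep is fixed at 2pm — holds.
One-on-one can't be earlier than 4pm — holds.
OffsitePrep has to happen before Budget — holds.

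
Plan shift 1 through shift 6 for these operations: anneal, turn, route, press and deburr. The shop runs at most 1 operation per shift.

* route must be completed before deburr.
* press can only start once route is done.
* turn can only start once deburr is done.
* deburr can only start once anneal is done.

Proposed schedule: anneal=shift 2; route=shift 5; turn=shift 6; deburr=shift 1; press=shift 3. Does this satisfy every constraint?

No — it violates: route must be completed before deburr

turn can only start once deburr is done — holds.
The shop runs at most 1 operation per shift — holds.
press can only start once route is done — violated.
deburr can only start once anneal is done — violated.
route must be completed before deburr — violated.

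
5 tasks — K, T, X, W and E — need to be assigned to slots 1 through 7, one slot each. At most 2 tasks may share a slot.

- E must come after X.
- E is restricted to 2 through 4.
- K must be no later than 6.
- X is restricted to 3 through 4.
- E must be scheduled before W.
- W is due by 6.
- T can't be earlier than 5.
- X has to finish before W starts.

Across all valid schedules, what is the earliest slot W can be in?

5

Precedence pushes W to at least 5; W's own window allows nothing later than 6.
W at 5 is achievable: E=4; X=3; K=1; T=5; W=5.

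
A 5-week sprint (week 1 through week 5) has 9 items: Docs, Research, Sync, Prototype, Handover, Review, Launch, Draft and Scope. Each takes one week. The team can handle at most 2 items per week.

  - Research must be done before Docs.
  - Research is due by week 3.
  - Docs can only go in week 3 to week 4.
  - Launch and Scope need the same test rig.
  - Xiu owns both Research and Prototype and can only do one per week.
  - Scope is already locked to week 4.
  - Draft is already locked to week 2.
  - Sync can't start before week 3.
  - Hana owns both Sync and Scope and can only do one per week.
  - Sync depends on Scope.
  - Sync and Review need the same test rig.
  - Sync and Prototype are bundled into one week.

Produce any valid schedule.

Sync -> week 5, Handover -> week 1, Scope -> week 4, Research -> week 1, Review -> week 2, Prototype -> week 5, Docs -> week 3, Draft -> week 2, Launch -> week 3

Checking: Research(week 1) before Docs(week 3); Scope(week 4) before Sync(week 5); Research(week 1) != Prototype(week 5); Sync(week 5) != Scope(week 4); Sync(week 5) != Review(week 2); Launch(week 3) != Scope(week 4); Sync = Prototype = week 5; Draft=week 2 in [week 2,week 2]; Docs=week 3 in [week 3,week 4]; Research=week 1 in [week 1,week 3]; Scope=week 4 in [week 4,week 4]; Sync=week 5 in [week 3,week 5]; max 2 per week (cap 2).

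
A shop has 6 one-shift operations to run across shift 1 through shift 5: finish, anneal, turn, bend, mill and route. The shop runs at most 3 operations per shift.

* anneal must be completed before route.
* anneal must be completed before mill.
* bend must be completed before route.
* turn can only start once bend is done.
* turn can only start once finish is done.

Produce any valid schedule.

finish -> shift 1; anneal -> shift 1; bend -> shift 1; mill -> shift 2; turn -> shift 2; route -> shift 2

Checking: bend(shift 1) before turn(shift 2); bend(shift 1) before route(shift 2); finish(shift 1) before turn(shift 2); anneal(shift 1) before mill(shift 2); anneal(shift 1) before route(shift 2); max 3 per shift (cap 3).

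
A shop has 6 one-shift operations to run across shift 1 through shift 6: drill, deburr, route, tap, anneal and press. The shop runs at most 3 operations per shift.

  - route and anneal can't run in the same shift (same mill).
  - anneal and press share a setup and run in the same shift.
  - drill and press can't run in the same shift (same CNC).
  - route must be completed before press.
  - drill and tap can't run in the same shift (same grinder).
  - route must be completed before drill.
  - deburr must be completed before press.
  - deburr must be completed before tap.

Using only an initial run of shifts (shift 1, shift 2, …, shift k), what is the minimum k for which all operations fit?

3

The precedence chain requires at least 2 distinct shifts.
With at most 3 per shift and 6 operations, at least 2 shifts are needed.
Could 2 shifts be enough, i.e. nothing placed later than shift 2? No: tap must come after deburr (at shift 1 or later) → {shift 2}; deburr must come before tap (at shift 2 or earlier) → {shift 1}; drill must come after route (at shift 1 or later) → {shift 2}; press must come after deburr (at shift 1 or later) → {shift 2}; press can't share with drill (shift 2) → nothing is left.
So 2 shifts is not enough.
3 works (last occupied shift: shift 3): for example press=shift 2; route=shift 1; anneal=shift 2; tap=shift 2; deburr=shift 1; drill=shift 3.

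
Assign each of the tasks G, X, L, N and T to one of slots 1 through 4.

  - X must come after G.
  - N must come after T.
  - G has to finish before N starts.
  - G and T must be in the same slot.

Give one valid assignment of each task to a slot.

N in 2; L in 1; X in 2; G in 1; T in 1

Checking: T(1) before N(2); G(1) before N(2); G(1) before X(2); G = T = 1.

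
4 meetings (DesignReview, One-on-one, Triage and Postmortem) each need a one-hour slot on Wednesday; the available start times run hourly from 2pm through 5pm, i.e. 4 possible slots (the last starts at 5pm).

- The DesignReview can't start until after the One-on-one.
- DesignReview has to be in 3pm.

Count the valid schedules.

16

Splitting on Triage: it can be 2pm (4), 3pm (4), 4pm (4), 5pm (4). Listing each branch's schedules as (DesignReview, One-on-one, Postmortem):
Triage=2pm: (3pm,2pm,2pm) (3pm,2pm,3pm) (3pm,2pm,4pm) (3pm,2pm,5pm) — 4.
Triage=3pm: (3pm,2pm,2pm) (3pm,2pm,3pm) (3pm,2pm,4pm) (3pm,2pm,5pm) — 4.
Triage=4pm: (3pm,2pm,2pm) (3pm,2pm,3pm) (3pm,2pm,4pm) (3pm,2pm,5pm) — 4.
Triage=5pm: (3pm,2pm,2pm) (3pm,2pm,3pm) (3pm,2pm,4pm) (3pm,2pm,5pm) — 4.
Summing: 4 + 4 + 4 + 4 = 16.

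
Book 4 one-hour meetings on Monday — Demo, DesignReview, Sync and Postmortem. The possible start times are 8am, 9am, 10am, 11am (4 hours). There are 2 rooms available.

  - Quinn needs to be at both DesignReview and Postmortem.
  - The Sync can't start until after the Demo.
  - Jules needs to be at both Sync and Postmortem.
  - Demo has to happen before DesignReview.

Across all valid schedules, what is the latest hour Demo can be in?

Downstream work caps Demo at 10am.
Demo at 10am is achievable: DesignReview -> 11am, Postmortem -> 8am, Demo -> 10am, Sync -> 11am.

10am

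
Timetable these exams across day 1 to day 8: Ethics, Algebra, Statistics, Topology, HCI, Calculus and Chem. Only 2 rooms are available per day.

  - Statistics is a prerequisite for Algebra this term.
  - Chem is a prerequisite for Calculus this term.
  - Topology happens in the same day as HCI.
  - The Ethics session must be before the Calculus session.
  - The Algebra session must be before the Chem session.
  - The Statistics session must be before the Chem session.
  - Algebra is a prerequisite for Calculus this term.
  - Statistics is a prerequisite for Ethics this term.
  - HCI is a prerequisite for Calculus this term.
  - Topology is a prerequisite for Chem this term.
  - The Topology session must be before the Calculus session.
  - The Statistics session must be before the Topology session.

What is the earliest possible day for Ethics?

day 2

Precedence pushes Ethics to at least day 2; downstream work caps Ethics at day 7.
Ethics at day 2 is achievable: Algebra in day 2, Topology in day 3, Chem in day 4, Calculus in day 5, HCI in day 3, Statistics in day 1, Ethics in day 2.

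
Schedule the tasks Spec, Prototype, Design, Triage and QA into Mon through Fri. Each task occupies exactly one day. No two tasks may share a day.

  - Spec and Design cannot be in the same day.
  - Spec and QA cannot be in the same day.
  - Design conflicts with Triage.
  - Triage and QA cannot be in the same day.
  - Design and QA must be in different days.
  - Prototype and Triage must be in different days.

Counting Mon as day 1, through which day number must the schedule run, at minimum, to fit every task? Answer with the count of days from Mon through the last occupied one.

With at most 1 per day and 5 tasks, at least 5 days are needed.
5 works (last occupied day: Fri): for example Spec -> Mon, Triage -> Thu, Design -> Wed, Prototype -> Tue, QA -> Fri.

5 days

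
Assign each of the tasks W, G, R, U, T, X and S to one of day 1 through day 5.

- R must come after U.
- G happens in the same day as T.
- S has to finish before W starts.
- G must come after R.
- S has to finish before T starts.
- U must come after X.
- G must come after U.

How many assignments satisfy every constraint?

Splitting on W: it can be day 2 (5), day 3 (10), day 4 (15), day 5 (19). Listing each branch's schedules as (G, R, U, T, X, S) by day number:
W=day 2: (4,3,2,4,1,1) (5,3,2,5,1,1) (5,4,2,5,1,1) (5,4,3,5,1,1) (5,4,3,5,2,1) — 5.
W=day 3: (4,3,2,4,1,1) (4,3,2,4,1,2) (5,3,2,5,1,1) (5,3,2,5,1,2) (5,4,2,5,1,1) (5,4,2,5,1,2) (5,4,3,5,1,1) (5,4,3,5,1,2) (5,4,3,5,2,1) (5,4,3,5,2,2) — 10.
W=day 4: (4,3,2,4,1,1) (4,3,2,4,1,2) (4,3,2,4,1,3) (5,3,2,5,1,1) (5,3,2,5,1,2) (5,3,2,5,1,3) (5,4,2,5,1,1) (5,4,2,5,1,2) (5,4,2,5,1,3) (5,4,3,5,1,1) (5,4,3,5,1,2) (5,4,3,5,1,3) (5,4,3,5,2,1) (5,4,3,5,2,2) (5,4,3,5,2,3) — 15.
W=day 5: (4,3,2,4,1,1) (4,3,2,4,1,2) (4,3,2,4,1,3) (5,3,2,5,1,1) (5,3,2,5,1,2) (5,3,2,5,1,3) (5,3,2,5,1,4) (5,4,2,5,1,1) (5,4,2,5,1,2) (5,4,2,5,1,3) (5,4,2,5,1,4) (5,4,3,5,1,1) (5,4,3,5,1,2) (5,4,3,5,1,3) (5,4,3,5,1,4) (5,4,3,5,2,1) (5,4,3,5,2,2) (5,4,3,5,2,3) (5,4,3,5,2,4) — 19.
Summing: 5 + 10 + 15 + 19 = 49.

49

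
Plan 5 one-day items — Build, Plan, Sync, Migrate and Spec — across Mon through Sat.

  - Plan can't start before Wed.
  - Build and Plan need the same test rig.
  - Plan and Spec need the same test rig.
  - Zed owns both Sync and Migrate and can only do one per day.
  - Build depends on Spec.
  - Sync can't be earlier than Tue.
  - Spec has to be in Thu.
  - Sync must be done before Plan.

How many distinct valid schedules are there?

Splitting on Build: it can be Fri (25), Sat (20). Listing each branch's schedules as (Plan, Sync, Migrate, Spec):
Build=Fri: (Wed,Tue,Mon,Thu) (Wed,Tue,Wed,Thu) (Wed,Tue,Thu,Thu) (Wed,Tue,Fri,Thu) (Wed,Tue,Sat,Thu) (Sat,Tue,Mon,Thu) (Sat,Tue,Wed,Thu) (Sat,Tue,Thu,Thu) (Sat,Tue,Fri,Thu) (Sat,Tue,Sat,Thu) (Sat,Wed,Mon,Thu) (Sat,Wed,Tue,Thu) (Sat,Wed,Thu,Thu) (Sat,Wed,Fri,Thu) (Sat,Wed,Sat,Thu) (Sat,Thu,Mon,Thu) (Sat,Thu,Tue,Thu) (Sat,Thu,Wed,Thu) (Sat,Thu,Fri,Thu) (Sat,Thu,Sat,Thu) (Sat,Fri,Mon,Thu) (Sat,Fri,Tue,Thu) (Sat,Fri,Wed,Thu) (Sat,Fri,Thu,Thu) (Sat,Fri,Sat,Thu) — 25.
Build=Sat: (Wed,Tue,Mon,Thu) (Wed,Tue,Wed,Thu) (Wed,Tue,Thu,Thu) (Wed,Tue,Fri,Thu) (Wed,Tue,Sat,Thu) (Fri,Tue,Mon,Thu) (Fri,Tue,Wed,Thu) (Fri,Tue,Thu,Thu) (Fri,Tue,Fri,Thu) (Fri,Tue,Sat,Thu) (Fri,Wed,Mon,Thu) (Fri,Wed,Tue,Thu) (Fri,Wed,Thu,Thu) (Fri,Wed,Fri,Thu) (Fri,Wed,Sat,Thu) (Fri,Thu,Mon,Thu) (Fri,Thu,Tue,Thu) (Fri,Thu,Wed,Thu) (Fri,Thu,Fri,Thu) (Fri,Thu,Sat,Thu) — 20.
Summing: 25 + 20 = 45.

45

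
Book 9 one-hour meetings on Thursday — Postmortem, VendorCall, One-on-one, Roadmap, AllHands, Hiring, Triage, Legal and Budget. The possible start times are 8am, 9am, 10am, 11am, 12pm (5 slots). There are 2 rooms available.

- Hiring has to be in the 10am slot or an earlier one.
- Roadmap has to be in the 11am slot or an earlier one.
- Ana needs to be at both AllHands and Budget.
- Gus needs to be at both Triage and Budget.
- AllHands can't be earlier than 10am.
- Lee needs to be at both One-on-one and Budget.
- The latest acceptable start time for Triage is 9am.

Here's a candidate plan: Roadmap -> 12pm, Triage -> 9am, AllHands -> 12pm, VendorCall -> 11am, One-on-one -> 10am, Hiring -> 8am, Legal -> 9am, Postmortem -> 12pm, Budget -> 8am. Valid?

Lee needs to be at both One-on-one and Budget — holds.
AllHands can't be earlier than 10am — holds.
Ana needs to be at both AllHands and Budget — holds.
Roadmap has to be in the 11am slot or an earlier one — violated.
Hiring has to be in the 10am slot or an earlier one — holds.
The latest acceptable start time for Triage is 9am — holds.
Gus needs to be at both Triage and Budget — holds.
There are 2 rooms available — violated.

Invalid. There are 2 rooms available.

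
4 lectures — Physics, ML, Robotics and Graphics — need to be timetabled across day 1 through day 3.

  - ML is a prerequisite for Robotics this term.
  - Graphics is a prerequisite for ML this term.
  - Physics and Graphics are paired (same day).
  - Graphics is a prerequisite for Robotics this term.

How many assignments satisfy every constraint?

1

Enumerating: ML=day 2; Physics=day 1; Graphics=day 1; Robotics=day 3.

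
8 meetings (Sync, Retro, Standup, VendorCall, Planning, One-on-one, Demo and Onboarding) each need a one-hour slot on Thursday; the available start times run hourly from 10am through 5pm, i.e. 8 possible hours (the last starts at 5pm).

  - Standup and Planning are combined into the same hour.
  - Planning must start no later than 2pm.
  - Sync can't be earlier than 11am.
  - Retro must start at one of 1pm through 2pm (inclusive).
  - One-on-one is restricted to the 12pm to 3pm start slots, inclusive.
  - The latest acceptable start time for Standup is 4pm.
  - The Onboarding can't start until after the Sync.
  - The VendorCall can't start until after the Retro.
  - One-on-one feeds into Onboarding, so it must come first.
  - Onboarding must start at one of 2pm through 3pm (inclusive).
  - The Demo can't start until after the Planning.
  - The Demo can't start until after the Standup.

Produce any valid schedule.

Onboarding -> 2pm; Retro -> 1pm; One-on-one -> 12pm; VendorCall -> 2pm; Sync -> 11am; Demo -> 11am; Standup -> 10am; Planning -> 10am

Checking: Retro(1pm) before VendorCall(2pm); One-on-one(12pm) before Onboarding(2pm); Planning(10am) before Demo(11am); Sync(11am) before Onboarding(2pm); Standup(10am) before Demo(11am); Standup = Planning = 10am; Onboarding=2pm in [2pm,3pm]; One-on-one=12pm in [12pm,3pm]; Standup=10am in [10am,4pm]; Retro=1pm in [1pm,2pm]; Planning=10am in [10am,2pm]; Sync=11am in [11am,5pm].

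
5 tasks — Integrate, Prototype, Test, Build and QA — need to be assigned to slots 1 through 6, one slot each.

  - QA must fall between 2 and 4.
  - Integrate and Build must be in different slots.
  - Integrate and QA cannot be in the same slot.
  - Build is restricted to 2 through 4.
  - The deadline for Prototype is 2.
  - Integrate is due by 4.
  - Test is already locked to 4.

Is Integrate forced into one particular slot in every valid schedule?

No

Integrate can be 1 (e.g. Prototype -> 1; Integrate -> 1; Build -> 2; QA -> 2; Test -> 4) or 2 (e.g. Build in 3; QA in 3; Test in 4; Integrate in 2; Prototype in 1).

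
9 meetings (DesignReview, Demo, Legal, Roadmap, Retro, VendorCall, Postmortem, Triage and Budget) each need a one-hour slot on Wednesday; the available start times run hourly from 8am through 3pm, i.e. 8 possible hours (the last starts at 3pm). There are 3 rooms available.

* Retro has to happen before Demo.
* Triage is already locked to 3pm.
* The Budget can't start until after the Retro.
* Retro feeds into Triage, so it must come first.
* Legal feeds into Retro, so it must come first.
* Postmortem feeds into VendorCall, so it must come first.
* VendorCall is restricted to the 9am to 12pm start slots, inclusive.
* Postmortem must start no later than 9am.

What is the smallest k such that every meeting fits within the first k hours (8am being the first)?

8

The precedence chain requires at least 3 distinct hours.
With at most 3 per hour and 9 meetings, at least 3 hours are needed.
Triage can't be placed before 3pm — that is hour 8 counting from 8am — so the schedule must run through at least 8 hours.
8 works (last occupied hour: 3pm): for example Budget=10am; Retro=9am; DesignReview=8am; VendorCall=9am; Demo=10am; Postmortem=8am; Triage=3pm; Roadmap=9am; Legal=8am.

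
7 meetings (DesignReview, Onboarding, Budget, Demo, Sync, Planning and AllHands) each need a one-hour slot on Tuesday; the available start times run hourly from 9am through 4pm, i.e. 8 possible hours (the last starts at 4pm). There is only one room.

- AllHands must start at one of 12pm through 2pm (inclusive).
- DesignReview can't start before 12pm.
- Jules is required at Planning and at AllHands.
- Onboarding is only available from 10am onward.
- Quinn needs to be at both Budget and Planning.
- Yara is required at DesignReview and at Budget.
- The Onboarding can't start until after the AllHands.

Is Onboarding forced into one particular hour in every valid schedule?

Onboarding can be 1pm (e.g. Demo=10am; Planning=3pm; Budget=9am; DesignReview=2pm; Sync=11am; Onboarding=1pm; AllHands=12pm) or 2pm (e.g. DesignReview=1pm; Planning=3pm; AllHands=12pm; Onboarding=2pm; Demo=10am; Sync=11am; Budget=9am).

No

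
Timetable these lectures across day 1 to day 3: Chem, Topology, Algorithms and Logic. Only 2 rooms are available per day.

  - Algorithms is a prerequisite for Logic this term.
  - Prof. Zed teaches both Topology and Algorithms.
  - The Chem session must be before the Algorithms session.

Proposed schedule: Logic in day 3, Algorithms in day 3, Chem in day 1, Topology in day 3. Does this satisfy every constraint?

No. Prof. Zed teaches both Topology and Algorithms is not satisfied.

The Chem session must be before the Algorithms session — holds.
Only 2 rooms are available per day — violated.
Algorithms is a prerequisite for Logic this term — violated.
Prof. Zed teaches both Topology and Algorithms — violated.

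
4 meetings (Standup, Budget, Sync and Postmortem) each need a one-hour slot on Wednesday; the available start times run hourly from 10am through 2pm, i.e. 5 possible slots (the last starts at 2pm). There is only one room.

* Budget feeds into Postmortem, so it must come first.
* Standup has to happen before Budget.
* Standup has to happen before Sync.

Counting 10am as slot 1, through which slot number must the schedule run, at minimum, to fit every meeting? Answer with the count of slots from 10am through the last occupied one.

4

The precedence chain requires at least 3 distinct slots.
With at most 1 per slot and 4 meetings, at least 4 slots are needed.
4 works (last occupied slot: 1pm): for example Sync=12pm, Standup=10am, Postmortem=1pm, Budget=11am.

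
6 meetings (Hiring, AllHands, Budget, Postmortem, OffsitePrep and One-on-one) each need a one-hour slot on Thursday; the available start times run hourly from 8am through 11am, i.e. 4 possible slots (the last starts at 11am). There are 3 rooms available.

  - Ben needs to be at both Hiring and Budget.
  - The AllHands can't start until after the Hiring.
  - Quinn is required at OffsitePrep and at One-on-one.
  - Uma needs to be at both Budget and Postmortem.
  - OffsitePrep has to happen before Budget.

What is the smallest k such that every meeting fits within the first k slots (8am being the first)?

2

The precedence chain requires at least 2 distinct slots.
With at most 3 per slot and 6 meetings, at least 2 slots are needed.
2 works (last occupied slot: 9am): for example AllHands -> 9am; Budget -> 9am; One-on-one -> 9am; OffsitePrep -> 8am; Hiring -> 8am; Postmortem -> 8am.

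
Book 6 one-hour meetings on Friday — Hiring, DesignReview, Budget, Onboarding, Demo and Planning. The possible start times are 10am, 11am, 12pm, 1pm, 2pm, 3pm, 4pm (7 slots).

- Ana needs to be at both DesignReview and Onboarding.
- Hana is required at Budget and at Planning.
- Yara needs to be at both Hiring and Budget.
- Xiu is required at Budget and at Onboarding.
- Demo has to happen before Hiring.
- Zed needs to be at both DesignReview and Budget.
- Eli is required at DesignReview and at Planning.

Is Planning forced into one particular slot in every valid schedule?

Planning can be 10am (e.g. Budget=12pm, Demo=10am, Onboarding=10am, Hiring=11am, Planning=10am, DesignReview=11am) or 11am (e.g. Demo in 10am, Budget in 12pm, Onboarding in 11am, Planning in 11am, Hiring in 11am, DesignReview in 10am).

No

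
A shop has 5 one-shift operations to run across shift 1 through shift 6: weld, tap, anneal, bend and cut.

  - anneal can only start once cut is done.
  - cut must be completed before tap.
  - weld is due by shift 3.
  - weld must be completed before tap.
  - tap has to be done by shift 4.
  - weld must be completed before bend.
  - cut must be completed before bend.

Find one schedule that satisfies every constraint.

cut -> shift 1; weld -> shift 1; bend -> shift 2; anneal -> shift 2; tap -> shift 2

Checking: cut(shift 1) before bend(shift 2); cut(shift 1) before anneal(shift 2); weld(shift 1) before tap(shift 2); cut(shift 1) before tap(shift 2); weld(shift 1) before bend(shift 2); weld=shift 1 in [shift 1,shift 3]; tap=shift 2 in [shift 1,shift 4].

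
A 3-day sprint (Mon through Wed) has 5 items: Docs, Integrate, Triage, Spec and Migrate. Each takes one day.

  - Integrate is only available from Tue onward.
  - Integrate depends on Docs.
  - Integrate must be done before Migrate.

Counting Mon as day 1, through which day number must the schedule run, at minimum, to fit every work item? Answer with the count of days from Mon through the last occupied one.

3

The precedence chain requires at least 3 distinct days.
3 works (last occupied day: Wed): for example Spec=Mon, Migrate=Wed, Integrate=Tue, Triage=Mon, Docs=Mon.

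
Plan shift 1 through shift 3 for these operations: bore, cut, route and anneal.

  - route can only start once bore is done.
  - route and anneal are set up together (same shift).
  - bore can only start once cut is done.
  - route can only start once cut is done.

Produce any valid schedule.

anneal in shift 3; route in shift 3; bore in shift 2; cut in shift 1

Checking: cut(shift 1) before bore(shift 2); cut(shift 1) before route(shift 3); bore(shift 2) before route(shift 3); route = anneal = shift 3.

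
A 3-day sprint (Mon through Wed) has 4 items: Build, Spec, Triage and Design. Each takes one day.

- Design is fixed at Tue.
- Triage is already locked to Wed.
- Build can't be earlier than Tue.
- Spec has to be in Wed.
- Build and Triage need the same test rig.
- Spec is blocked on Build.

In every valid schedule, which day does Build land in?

Tue

Build's window is Tue–Wed.
Triage is fixed at Wed, and Build can't share a day with Triage.
So Build must be Tue.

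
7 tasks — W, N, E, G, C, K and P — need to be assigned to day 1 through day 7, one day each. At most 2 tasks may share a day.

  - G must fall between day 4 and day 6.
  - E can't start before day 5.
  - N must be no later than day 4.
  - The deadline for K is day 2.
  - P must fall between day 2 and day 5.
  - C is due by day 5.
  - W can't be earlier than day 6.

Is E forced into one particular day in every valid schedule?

No

E can be day 5 (e.g. G -> day 4, N -> day 1, C -> day 2, P -> day 2, E -> day 5, K -> day 1, W -> day 6) or day 6 (e.g. K=day 1; W=day 6; P=day 2; C=day 2; N=day 1; E=day 6; G=day 4).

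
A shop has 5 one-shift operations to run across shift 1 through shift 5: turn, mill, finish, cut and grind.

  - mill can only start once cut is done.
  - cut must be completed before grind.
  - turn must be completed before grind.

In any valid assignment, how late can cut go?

Downstream work caps cut at shift 4.
cut at shift 4 is achievable: mill=shift 5, grind=shift 5, cut=shift 4, turn=shift 1, finish=shift 1.

shift 4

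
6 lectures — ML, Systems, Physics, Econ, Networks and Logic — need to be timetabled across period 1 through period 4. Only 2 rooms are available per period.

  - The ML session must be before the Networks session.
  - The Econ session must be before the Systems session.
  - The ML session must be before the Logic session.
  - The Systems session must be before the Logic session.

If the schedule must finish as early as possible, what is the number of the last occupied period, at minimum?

period 3

The precedence chain requires at least 3 distinct periods.
With at most 2 per period and 6 lectures, at least 3 periods are needed.
3 works (last occupied period: period 3): for example Systems -> period 2, Networks -> period 2, ML -> period 1, Econ -> period 1, Physics -> period 3, Logic -> period 3.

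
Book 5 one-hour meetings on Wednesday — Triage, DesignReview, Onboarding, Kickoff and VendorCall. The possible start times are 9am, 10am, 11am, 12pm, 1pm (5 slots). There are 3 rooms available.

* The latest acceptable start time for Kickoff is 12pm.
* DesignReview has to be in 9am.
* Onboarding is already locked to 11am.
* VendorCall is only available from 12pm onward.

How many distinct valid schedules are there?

40

Splitting on Triage: it can be 9am (8), 10am (8), 11am (8), 12pm (8), 1pm (8). Listing each branch's schedules as (DesignReview, Onboarding, Kickoff, VendorCall):
Triage=9am: (9am,11am,9am,12pm) (9am,11am,9am,1pm) (9am,11am,10am,12pm) (9am,11am,10am,1pm) (9am,11am,11am,12pm) (9am,11am,11am,1pm) (9am,11am,12pm,12pm) (9am,11am,12pm,1pm) — 8.
Triage=10am: (9am,11am,9am,12pm) (9am,11am,9am,1pm) (9am,11am,10am,12pm) (9am,11am,10am,1pm) (9am,11am,11am,12pm) (9am,11am,11am,1pm) (9am,11am,12pm,12pm) (9am,11am,12pm,1pm) — 8.
Triage=11am: (9am,11am,9am,12pm) (9am,11am,9am,1pm) (9am,11am,10am,12pm) (9am,11am,10am,1pm) (9am,11am,11am,12pm) (9am,11am,11am,1pm) (9am,11am,12pm,12pm) (9am,11am,12pm,1pm) — 8.
Triage=12pm: (9am,11am,9am,12pm) (9am,11am,9am,1pm) (9am,11am,10am,12pm) (9am,11am,10am,1pm) (9am,11am,11am,12pm) (9am,11am,11am,1pm) (9am,11am,12pm,12pm) (9am,11am,12pm,1pm) — 8.
Triage=1pm: (9am,11am,9am,12pm) (9am,11am,9am,1pm) (9am,11am,10am,12pm) (9am,11am,10am,1pm) (9am,11am,11am,12pm) (9am,11am,11am,1pm) (9am,11am,12pm,12pm) (9am,11am,12pm,1pm) — 8.
Summing: 8 + 8 + 8 + 8 + 8 = 40.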